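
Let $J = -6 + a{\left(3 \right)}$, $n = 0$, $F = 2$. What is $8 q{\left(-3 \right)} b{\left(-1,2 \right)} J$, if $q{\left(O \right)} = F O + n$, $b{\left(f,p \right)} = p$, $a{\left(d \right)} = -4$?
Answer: $960$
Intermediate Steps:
$J = -10$ ($J = -6 - 4 = -10$)
$q{\left(O \right)} = 2 O$ ($q{\left(O \right)} = 2 O + 0 = 2 O$)
$8 q{\left(-3 \right)} b{\left(-1,2 \right)} J = 8 \cdot 2 \left(-3\right) 2 \left(-10\right) = 8 \left(-6\right) 2 \left(-10\right) = \left(-48\right) 2 \left(-10\right) = \left(-96\right) \left(-10\right) = 960$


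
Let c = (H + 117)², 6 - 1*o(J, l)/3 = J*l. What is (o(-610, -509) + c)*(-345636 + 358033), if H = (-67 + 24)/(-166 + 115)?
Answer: -29586513485144/2601 ≈ -1.1375e+10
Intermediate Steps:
H = 43/51 (H = -43/(-51) = -43*(-1/51) = 43/51 ≈ 0.84314)
o(J, l) = 18 - 3*J*l
c = 36120100/2601 (c = (43/51 + 117)² = (6010/51)² = 36120100/2601 ≈ 13887.)
(o(-610, -509) + c)*(-345636 + 358033) = ((18 - 3*(-610)*(-509)) + 36120100/2601)*(-345636 + 358033) = ((18 - 931470) + 36120100/2601)*12397 = (-931452 + 36120100/2601)*12397 = -2386586552/2601*12397 = -29586513485144/2601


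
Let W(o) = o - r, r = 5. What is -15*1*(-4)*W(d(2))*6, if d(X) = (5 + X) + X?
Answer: 1440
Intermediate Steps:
d(X) = 5 + 2*X
W(o) = -5 + o (W(o) = o - 1*5 = o - 5 = -5 + o)
-15*1*(-4)*W(d(2))*6 = -15*1*(-4)*(-5 + (5 + 2*2))*6 = -(-60)*(-5 + (5 + 4))*6 = -(-60)*(-5 + 9)*6 = -(-60)*4*6 = -15*(-16)*6 = 240*6 = 1440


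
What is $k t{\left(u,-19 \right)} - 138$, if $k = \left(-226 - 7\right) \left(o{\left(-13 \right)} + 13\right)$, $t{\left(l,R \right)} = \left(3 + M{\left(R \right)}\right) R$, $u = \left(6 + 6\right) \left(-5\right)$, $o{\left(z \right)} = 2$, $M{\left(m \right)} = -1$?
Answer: $132672$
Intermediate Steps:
$u = -60$ ($u = 12 \left(-5\right) = -60$)
$t{\left(l,R \right)} = 2 R$ ($t{\left(l,R \right)} = \left(3 - 1\right) R = 2 R$)
$k = -3495$ ($k = \left(-226 - 7\right) \left(2 + 13\right) = \left(-233\right) 15 = -3495$)
$k t{\left(u,-19 \right)} - 138 = - 3495 \cdot 2 \left(-19\right) - 138 = \left(-3495\right) \left(-38\right) - 138 = 132810 - 138 = 132672$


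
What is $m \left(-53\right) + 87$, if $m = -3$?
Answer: $246$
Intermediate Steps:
$m \left(-53\right) + 87 = \left(-3\right) \left(-53\right) + 87 = 159 + 87 = 246$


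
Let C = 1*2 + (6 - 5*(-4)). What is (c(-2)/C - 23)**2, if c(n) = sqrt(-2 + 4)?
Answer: (644 - sqrt(2))**2/784 ≈ 526.68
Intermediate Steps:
c(n) = sqrt(2)
C = 28 (C = 2 + (6 + 20) = 2 + 26 = 28)
(c(-2)/C - 23)**2 = (sqrt(2)/28 - 23)**2 = (-23 + sqrt(2)/28)**2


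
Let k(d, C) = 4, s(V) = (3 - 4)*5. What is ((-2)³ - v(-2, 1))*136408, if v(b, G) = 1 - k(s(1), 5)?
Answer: -682040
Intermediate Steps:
s(V) = -5 (s(V) = -1*5 = -5)
v(b, G) = -3 (v(b, G) = 1 - 1*4 = 1 - 4 = -3)
((-2)³ - v(-2, 1))*136408 = ((-2)³ - 1*(-3))*136408 = (-8 + 3)*136408 = -5*136408 = -682040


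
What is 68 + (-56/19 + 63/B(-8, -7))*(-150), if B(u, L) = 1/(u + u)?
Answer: 2882492/19 ≈ 1.5171e+5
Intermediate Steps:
B(u, L) = 1/(2*u)
68 + (-56/19 + 63/B(-8, -7))*(-150) = 68 + (-56/19 + 63/(((½)/(-8))))*(-150) = 68 + (-56*1/19 + 63/(((½)*(-⅛))))*(-150) = 68 + (-56/19 + 63/(-1/16))*(-150) = 68 + (-56/19 + 63*(-16))*(-150) = 68 + (-56/19 - 1008)*(-150) = 68 - 19208/19*(-150) = 68 + 2881200/19 = 2882492/19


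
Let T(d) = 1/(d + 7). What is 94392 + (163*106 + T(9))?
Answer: 1786721/16 ≈ 1.1167e+5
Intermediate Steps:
T(d) = 1/(7 + d)
94392 + (163*106 + T(9)) = 94392 + (163*106 + 1/(7 + 9)) = 94392 + (17278 + 1/16) = 94392 + 276449/16 = 1786721/16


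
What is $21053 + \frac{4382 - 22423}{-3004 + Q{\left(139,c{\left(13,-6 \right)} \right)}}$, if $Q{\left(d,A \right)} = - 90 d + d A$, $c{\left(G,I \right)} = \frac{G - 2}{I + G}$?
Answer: $\frac{2254249944}{107069} \approx 21054.0$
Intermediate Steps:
$c{\left(G,I \right)} = \frac{-2 + G}{G + I}$
$Q{\left(d,A \right)} = - 90 d + A d$
$21053 + \frac{4382 - 22423}{-3004 + Q{\left(139,c{\left(13,-6 \right)} \right)}} = 21053 + \frac{4382 - 22423}{-3004 + 139 \left(-90 + \frac{-2 + 13}{13 - 6}\right)} = 21053 - \frac{18041}{-3004 + 139 \left(-90 + \frac{1}{7} \cdot 11\right)} = 21053 - \frac{18041}{-3004 + 139 \left(-90 + \frac{11}{7}\right)} = 21053 - \frac{18041}{-3004 + 139 \left(- \frac{619}{7}\right)} = 21053 - \frac{18041}{-3004 - \frac{86041}{7}} = 21053 - \frac{18041}{- \frac{107069}{7}} = 21053 - - \frac{126287}{107069} = 21053 + \frac{126287}{107069} = \frac{2254249944}{107069}$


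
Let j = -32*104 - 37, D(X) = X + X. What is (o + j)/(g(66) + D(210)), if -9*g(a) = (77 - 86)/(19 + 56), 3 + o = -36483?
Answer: -2988825/31501 ≈ -94.880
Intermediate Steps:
o = -36486 (o = -3 - 36483 = -36486)
D(X) = 2*X
j = -3365 (j = -3328 - 37 = -3365)
g(a) = 1/75 (g(a) = -(77 - 86)/(9*(19 + 56)) = -(-1)/75 = -1/9*(-3/25) = 1/75)
(o + j)/(g(66) + D(210)) = (-36486 - 3365)/(1/75 + 2*210) = -39851/(1/75 + 420) = -39851/31501/75 = -39851*75/31501 = -2988825/31501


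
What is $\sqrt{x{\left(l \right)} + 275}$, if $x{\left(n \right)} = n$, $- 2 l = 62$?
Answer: $2 \sqrt{61} \approx 15.62$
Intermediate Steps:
$l = -31$ ($l = \left(- \frac{1}{2}\right) 62 = -31$)
$\sqrt{x{\left(l \right)} + 275} = \sqrt{-31 + 275} = \sqrt{244} = 2 \sqrt{61}$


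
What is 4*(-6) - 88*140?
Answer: -12344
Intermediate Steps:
4*(-6) - 88*140 = -24 - 12320 = -12344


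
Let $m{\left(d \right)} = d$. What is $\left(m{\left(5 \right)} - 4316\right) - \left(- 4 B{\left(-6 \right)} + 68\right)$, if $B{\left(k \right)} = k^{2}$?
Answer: $-4235$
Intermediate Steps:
$\left(m{\left(5 \right)} - 4316\right) - \left(- 4 B{\left(-6 \right)} + 68\right) = \left(5 - 4316\right) - \left(- 4 \left(-6\right)^{2} + 68\right) = \left(5 - 4316\right) - \left(\left(-4\right) 36 + 68\right) = -4311 - \left(-144 + 68\right) = -4311 - -76 = -4311 + 76 = -4235$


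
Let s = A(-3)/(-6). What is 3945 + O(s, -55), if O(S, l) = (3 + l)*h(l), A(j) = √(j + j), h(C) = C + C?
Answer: 9665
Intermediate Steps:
h(C) = 2*C
A(j) = √2*√j (A(j) = √(2*j) = √2*√j)
s = -I*√6/6 (s = (√2*√(-3))/(-6) = (√2*(I*√3))*(-⅙) = (I*√6)*(-⅙) = -I*√6/6 ≈ -0.40825*I)
O(S, l) = 2*l*(3 + l) (O(S, l) = (3 + l)*(2*l) = 2*l*(3 + l))
3945 + O(s, -55) = 3945 + 2*(-55)*(3 - 55) = 3945 + 2*(-55)*(-52) = 3945 + 5720 = 9665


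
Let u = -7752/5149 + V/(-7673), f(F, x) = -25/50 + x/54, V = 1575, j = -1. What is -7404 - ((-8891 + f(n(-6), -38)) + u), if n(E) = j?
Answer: 167297556115/112286682 ≈ 1489.9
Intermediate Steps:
n(E) = -1
f(F, x) = -½ + x/54 (f(F, x) = -25*1/50 + x*(1/54) = -½ + x/54)
u = -3557409/2079383 (u = -7752/5149 + 1575/(-7673) = -7752*1/5149 + 1575*(-1/7673) = -408/271 - 1575/7673 = -3557409/2079383 ≈ -1.7108)
-7404 - ((-8891 + f(n(-6), -38)) + u) = -7404 - ((-8891 + (-½ + (1/54)*(-38))) - 3557409/2079383) = -7404 - ((-8891 + (-½ - 19/27)) - 3557409/2079383) = -7404 - ((-8891 - 65/54) - 3557409/2079383) = -7404 - (-480179/54 - 3557409/2079383) = -7404 - 1*(-998668149643/112286682) = -7404 + 998668149643/112286682 = 167297556115/112286682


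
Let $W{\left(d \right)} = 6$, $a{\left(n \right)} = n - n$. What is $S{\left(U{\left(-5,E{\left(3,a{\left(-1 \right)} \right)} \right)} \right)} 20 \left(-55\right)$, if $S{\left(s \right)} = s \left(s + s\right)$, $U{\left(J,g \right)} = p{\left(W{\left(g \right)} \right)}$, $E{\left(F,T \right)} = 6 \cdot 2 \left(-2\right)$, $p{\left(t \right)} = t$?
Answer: $-79200$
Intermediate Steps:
$a{\left(n \right)} = 0$
$E{\left(F,T \right)} = -24$ ($E{\left(F,T \right)} = 12 \left(-2\right) = -24$)
$U{\left(J,g \right)} = 6$
$S{\left(s \right)} = 2 s^{2}$ ($S{\left(s \right)} = s 2 s = 2 s^{2}$)
$S{\left(U{\left(-5,E{\left(3,a{\left(-1 \right)} \right)} \right)} \right)} 20 \left(-55\right) = 2 \cdot 6^{2} \cdot 20 \left(-55\right) = 2 \cdot 36 \cdot 20 \left(-55\right) = 72 \cdot 20 \left(-55\right) = 1440 \left(-55\right) = -79200$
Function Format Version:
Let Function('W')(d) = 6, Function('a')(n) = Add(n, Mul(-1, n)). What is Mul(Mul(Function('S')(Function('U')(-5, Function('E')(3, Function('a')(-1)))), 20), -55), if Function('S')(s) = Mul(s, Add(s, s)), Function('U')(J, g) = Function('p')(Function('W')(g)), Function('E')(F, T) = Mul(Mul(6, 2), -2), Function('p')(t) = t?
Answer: -79200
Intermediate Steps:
Function('a')(n) = 0
Function('E')(F, T) = -24 (Function('E')(F, T) = Mul(12, -2) = -24)
Function('U')(J, g) = 6
Function('S')(s) = Mul(2, Pow(s, 2)) (Function('S')(s) = Mul(s, Mul(2, s)) = Mul(2, Pow(s, 2)))
Mul(Mul(Function('S')(Function('U')(-5, Function('E')(3, Function('a')(-1)))), 20), -55) = Mul(Mul(Mul(2, Pow(6, 2)), 20), -55) = Mul(Mul(Mul(2, 36), 20), -55) = Mul(Mul(72, 20), -55) = Mul(1440, -55) = -79200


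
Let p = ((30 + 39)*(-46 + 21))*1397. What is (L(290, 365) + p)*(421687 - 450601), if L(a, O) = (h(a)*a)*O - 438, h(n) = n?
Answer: -817868256618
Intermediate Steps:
L(a, O) = -438 + O*a² (L(a, O) = (a*a)*O - 438 = a²*O - 438 = O*a² - 438 = -438 + O*a²)
p = -2409825 (p = (69*(-25))*1397 = -1725*1397 = -2409825)
(L(290, 365) + p)*(421687 - 450601) = ((-438 + 365*290²) - 2409825)*(421687 - 450601) = ((-438 + 365*84100) - 2409825)*(-28914) = ((-438 + 30696500) - 2409825)*(-28914) = (30696062 - 2409825)*(-28914) = 28286237*(-28914) = -817868256618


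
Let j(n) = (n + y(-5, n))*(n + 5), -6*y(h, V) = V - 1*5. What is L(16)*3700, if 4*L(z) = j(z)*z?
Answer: 4403000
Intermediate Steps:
y(h, V) = ⅚ - V/6 (y(h, V) = -(V - 1*5)/6 = -(V - 5)/6 = -(-5 + V)/6 = ⅚ - V/6)
j(n) = (5 + n)*(⅚ + 5*n/6) (j(n) = (n + (⅚ - n/6))*(n + 5) = (⅚ + 5*n/6)*(5 + n) = (5 + n)*(⅚ + 5*n/6))
L(z) = z*(25/6 + 5*z + 5*z²/6)/4 (L(z) = ((25/6 + 5*z + 5*z²/6)*z)/4 = (z*(25/6 + 5*z + 5*z²/6))/4 = z*(25/6 + 5*z + 5*z²/6)/4)
L(16)*3700 = ((5/24)*16*(5 + 16² + 6*16))*3700 = ((5/24)*16*(5 + 256 + 96))*3700 = ((5/24)*16*357)*3700 = 1190*3700 = 4403000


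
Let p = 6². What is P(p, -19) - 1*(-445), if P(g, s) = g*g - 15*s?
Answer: 2026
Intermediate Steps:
p = 36
P(g, s) = g² - 15*s
P(p, -19) - 1*(-445) = (36² - 15*(-19)) - 1*(-445) = (1296 + 285) + 445 = 1581 + 445 = 2026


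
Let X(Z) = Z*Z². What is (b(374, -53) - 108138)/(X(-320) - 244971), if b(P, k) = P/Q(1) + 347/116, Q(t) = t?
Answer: 12500277/3829504636 ≈ 0.0032642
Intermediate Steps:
X(Z) = Z³
b(P, k) = 347/116 + P (b(P, k) = P/1 + 347/116 = P*1 + 347*(1/116) = P + 347/116 = 347/116 + P)
(b(374, -53) - 108138)/(X(-320) - 244971) = ((347/116 + 374) - 108138)/((-320)³ - 244971) = (43731/116 - 108138)/(-32768000 - 244971) = -12500277/116/(-33012971) = -12500277/116*(-1/33012971) = 12500277/3829504636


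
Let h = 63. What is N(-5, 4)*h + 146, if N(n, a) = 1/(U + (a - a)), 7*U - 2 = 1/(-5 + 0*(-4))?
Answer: 391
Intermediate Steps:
U = 9/35 (U = 2/7 + 1/(7*(-5 + 0*(-4))) = 2/7 + 1/(7*(-5 + 0)) = 2/7 + (⅐)/(-5) = 2/7 + (⅐)*(-⅕) = 2/7 - 1/35 = 9/35 ≈ 0.25714)
N(n, a) = 35/9 (N(n, a) = 1/(9/35 + (a - a)) = 1/(9/35 + 0) = 1/(9/35) = 35/9)
N(-5, 4)*h + 146 = (35/9)*63 + 146 = 245 + 146 = 391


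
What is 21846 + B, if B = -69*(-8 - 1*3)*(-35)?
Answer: -4719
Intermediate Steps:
B = -26565 (B = -69*(-8 - 3)*(-35) = -69*(-11)*(-35) = 759*(-35) = -26565)
21846 + B = 21846 - 26565 = -4719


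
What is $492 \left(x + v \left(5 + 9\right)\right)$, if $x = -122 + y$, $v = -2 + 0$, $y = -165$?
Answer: $-154980$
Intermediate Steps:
$v = -2$
$x = -287$ ($x = -122 - 165 = -287$)
$492 \left(x + v \left(5 + 9\right)\right) = 492 \left(-287 - 2 \left(5 + 9\right)\right) = 492 \left(-287 - 28\right) = 492 \left(-315\right) = -154980$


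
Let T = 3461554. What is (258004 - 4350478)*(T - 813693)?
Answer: -10836302298114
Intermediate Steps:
(258004 - 4350478)*(T - 813693) = (258004 - 4350478)*(3461554 - 813693) = -4092474*2647861 = -10836302298114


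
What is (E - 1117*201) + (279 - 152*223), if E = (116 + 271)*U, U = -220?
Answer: -343274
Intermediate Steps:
E = -85140 (E = (116 + 271)*(-220) = 387*(-220) = -85140)
(E - 1117*201) + (279 - 152*223) = (-85140 - 1117*201) + (279 - 152*223) = (-85140 - 224517) + (279 - 33896) = -309657 - 33617 = -343274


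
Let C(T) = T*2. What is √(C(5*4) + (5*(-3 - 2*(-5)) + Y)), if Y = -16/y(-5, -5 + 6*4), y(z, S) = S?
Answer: √26771/19 ≈ 8.6115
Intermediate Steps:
Y = -16/19 (Y = -16/(-5 + 6*4) = -16/(-5 + 24) = -16/19 ≈ -0.84210)
C(T) = 2*T
√(C(5*4) + (5*(-3 - 2*(-5)) + Y)) = √(2*(5*4) + (5*(-3 - 2*(-5)) - 16/19)) = √(2*20 + (5*(-3 + 10) - 16/19)) = √(40 + (5*7 - 16/19)) = √(40 + (35 - 16/19)) = √(40 + 649/19) = √(1409/19) = √26771/19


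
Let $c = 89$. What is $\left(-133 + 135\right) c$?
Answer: $178$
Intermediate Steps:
$\left(-133 + 135\right) c = \left(-133 + 135\right) 89 = 2 \cdot 89 = 178$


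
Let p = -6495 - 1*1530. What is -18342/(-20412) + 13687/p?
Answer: -2447861/3033450 ≈ -0.80696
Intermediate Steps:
p = -8025 (p = -6495 - 1530 = -8025)
-18342/(-20412) + 13687/p = -18342/(-20412) + 13687/(-8025) = -18342*(-1/20412) + 13687*(-1/8025) = 1019/1134 - 13687/8025 = -2447861/3033450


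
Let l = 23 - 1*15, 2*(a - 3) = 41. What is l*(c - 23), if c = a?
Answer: 4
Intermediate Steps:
a = 47/2 (a = 3 + (1/2)*41 = 3 + 41/2 = 47/2 ≈ 23.500)
l = 8 (l = 23 - 15 = 8)
c = 47/2 ≈ 23.500
l*(c - 23) = 8*(47/2 - 23) = 8*(1/2) = 4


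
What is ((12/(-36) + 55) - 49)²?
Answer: 289/9 ≈ 32.111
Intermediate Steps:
((12/(-36) + 55) - 49)² = ((12*(-1/36) + 55) - 49)² = ((-⅓ + 55) - 49)² = (164/3 - 49)² = (17/3)² = 289/9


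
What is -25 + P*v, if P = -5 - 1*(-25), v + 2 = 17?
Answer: 275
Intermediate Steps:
v = 15 (v = -2 + 17 = 15)
P = 20 (P = -5 + 25 = 20)
-25 + P*v = -25 + 20*15 = -25 + 300 = 275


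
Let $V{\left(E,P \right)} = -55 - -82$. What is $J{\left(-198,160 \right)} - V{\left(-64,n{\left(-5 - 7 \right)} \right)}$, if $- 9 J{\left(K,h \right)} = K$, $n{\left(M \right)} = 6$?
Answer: $-5$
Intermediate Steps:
$J{\left(K,h \right)} = - \frac{K}{9}$
$V{\left(E,P \right)} = 27$ ($V{\left(E,P \right)} = -55 + 82 = 27$)
$J{\left(-198,160 \right)} - V{\left(-64,n{\left(-5 - 7 \right)} \right)} = \left(- \frac{1}{9}\right) \left(-198\right) - 27 = 22 - 27 = -5$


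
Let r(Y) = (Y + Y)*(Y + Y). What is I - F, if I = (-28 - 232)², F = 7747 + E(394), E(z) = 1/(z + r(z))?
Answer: 37188943313/621338 ≈ 59853.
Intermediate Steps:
r(Y) = 4*Y² (r(Y) = (2*Y)*(2*Y) = 4*Y²)
E(z) = 1/(z + 4*z²)
F = 4813505487/621338 (F = 7747 + 1/(394*(1 + 4*394)) = 7747 + 1/(394*(1 + 1576)) = 7747 + (1/394)/1577 = 7747 + (1/394)*(1/1577) = 7747 + 1/621338 = 4813505487/621338 ≈ 7747.0)
I = 67600 (I = (-260)² = 67600)
I - F = 67600 - 1*4813505487/621338 = 67600 - 4813505487/621338 = 37188943313/621338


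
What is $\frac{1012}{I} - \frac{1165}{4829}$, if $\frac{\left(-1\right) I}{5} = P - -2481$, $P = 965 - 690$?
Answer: $- \frac{5235162}{16635905} \approx -0.31469$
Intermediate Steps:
$P = 275$
$I = -13780$ ($I = - 5 \left(275 - -2481\right) = - 5 \left(275 + 2481\right) = \left(-5\right) 2756 = -13780$)
$\frac{1012}{I} - \frac{1165}{4829} = \frac{1012}{-13780} - \frac{1165}{4829} = 1012 \left(- \frac{1}{13780}\right) - \frac{1165}{4829} = - \frac{253}{3445} - \frac{1165}{4829} = - \frac{5235162}{16635905}$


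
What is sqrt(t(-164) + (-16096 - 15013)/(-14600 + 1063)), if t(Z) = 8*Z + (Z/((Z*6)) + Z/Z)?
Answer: I*sqrt(8632424501922)/81222 ≈ 36.174*I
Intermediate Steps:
t(Z) = 7/6 + 8*Z (t(Z) = 8*Z + (Z/((6*Z)) + 1) = 8*Z + (Z*(1/(6*Z)) + 1) = 8*Z + (1/6 + 1) = 8*Z + 7/6 = 7/6 + 8*Z)
sqrt(t(-164) + (-16096 - 15013)/(-14600 + 1063)) = sqrt((7/6 + 8*(-164)) + (-16096 - 15013)/(-14600 + 1063)) = sqrt((7/6 - 1312) - 31109/(-13537)) = sqrt(-7865/6 - 31109*(-1/13537)) = sqrt(-7865/6 + 31109/13537) = sqrt(-106281851/81222) = I*sqrt(8632424501922)/81222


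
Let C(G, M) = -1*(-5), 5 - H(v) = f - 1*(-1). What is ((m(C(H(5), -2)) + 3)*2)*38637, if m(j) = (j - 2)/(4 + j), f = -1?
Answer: 257580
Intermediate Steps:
H(v) = 5 (H(v) = 5 - (-1 - 1*(-1)) = 5 - (-1 + 1) = 5 - 1*0 = 5 + 0 = 5)
C(G, M) = 5
m(j) = (-2 + j)/(4 + j)
((m(C(H(5), -2)) + 3)*2)*38637 = (((-2 + 5)/(4 + 5) + 3)*2)*38637 = ((3/9 + 3)*2)*38637 = (((⅑)*3 + 3)*2)*38637 = ((⅓ + 3)*2)*38637 = ((10/3)*2)*38637 = (20/3)*38637 = 257580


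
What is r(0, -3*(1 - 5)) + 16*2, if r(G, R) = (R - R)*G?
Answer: 32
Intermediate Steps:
r(G, R) = 0 (r(G, R) = 0*G = 0)
r(0, -3*(1 - 5)) + 16*2 = 0 + 16*2 = 0 + 32 = 32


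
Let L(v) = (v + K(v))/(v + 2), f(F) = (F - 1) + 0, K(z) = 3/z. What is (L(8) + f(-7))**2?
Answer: 328329/6400 ≈ 51.301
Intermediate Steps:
f(F) = -1 + F (f(F) = (-1 + F) + 0 = -1 + F)
L(v) = (v + 3/v)/(2 + v) (L(v) = (v + 3/v)/(v + 2) = (v + 3/v)/(2 + v))
(L(8) + f(-7))**2 = ((3 + 8**2)/(8*(2 + 8)) + (-1 - 7))**2 = ((1/8)*(3 + 64)/10 - 8)**2 = ((1/8)*(1/10)*67 - 8)**2 = (67/80 - 8)**2 = (-573/80)**2 = 328329/6400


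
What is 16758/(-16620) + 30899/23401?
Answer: 20231237/64820770 ≈ 0.31211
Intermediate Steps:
16758/(-16620) + 30899/23401 = 16758*(-1/16620) + 30899*(1/23401) = -2793/2770 + 30899/23401 = 20231237/64820770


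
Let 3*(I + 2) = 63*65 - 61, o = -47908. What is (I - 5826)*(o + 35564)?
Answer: 166026800/3 ≈ 5.5342e+7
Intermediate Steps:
I = 4028/3 (I = -2 + (63*65 - 61)/3 = -2 + (4095 - 61)/3 = -2 + (⅓)*4034 = -2 + 4034/3 = 4028/3 ≈ 1342.7)
(I - 5826)*(o + 35564) = (4028/3 - 5826)*(-47908 + 35564) = -13450/3*(-12344) = 166026800/3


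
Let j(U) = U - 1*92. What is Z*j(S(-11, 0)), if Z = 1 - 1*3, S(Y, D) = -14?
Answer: 212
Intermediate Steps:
Z = -2 (Z = 1 - 3 = -2)
j(U) = -92 + U (j(U) = U - 92 = -92 + U)
Z*j(S(-11, 0)) = -2*(-92 - 14) = -2*(-106) = 212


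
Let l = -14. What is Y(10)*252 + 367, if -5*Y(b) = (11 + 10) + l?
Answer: 71/5 ≈ 14.200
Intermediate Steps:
Y(b) = -7/5 (Y(b) = -((11 + 10) - 14)/5 = -(21 - 14)/5 = -⅕*7 = -7/5)
Y(10)*252 + 367 = -7/5*252 + 367 = -1764/5 + 367 = 71/5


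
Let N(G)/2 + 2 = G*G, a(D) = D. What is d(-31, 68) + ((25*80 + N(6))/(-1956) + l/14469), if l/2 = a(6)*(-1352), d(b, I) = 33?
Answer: 5591596/181419 ≈ 30.821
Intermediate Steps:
N(G) = -4 + 2*G**2 (N(G) = -4 + 2*(G*G) = -4 + 2*G**2)
l = -16224 (l = 2*(6*(-1352)) = 2*(-8112) = -16224)
d(-31, 68) + ((25*80 + N(6))/(-1956) + l/14469) = 33 + ((25*80 + (-4 + 2*6**2))/(-1956) - 16224/14469) = 33 + ((2000 + (-4 + 2*36))*(-1/1956) - 16224*1/14469) = 33 + ((2000 + (-4 + 72))*(-1/1956) - 416/371) = 33 + ((2000 + 68)*(-1/1956) - 416/371) = 33 + (2068*(-1/1956) - 416/371) = 33 + (-517/489 - 416/371) = 33 - 395231/181419 = 5591596/181419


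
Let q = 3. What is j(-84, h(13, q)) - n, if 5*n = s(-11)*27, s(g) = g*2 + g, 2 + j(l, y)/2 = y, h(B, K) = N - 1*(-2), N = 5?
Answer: 941/5 ≈ 188.20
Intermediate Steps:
h(B, K) = 7 (h(B, K) = 5 - 1*(-2) = 5 + 2 = 7)
j(l, y) = -4 + 2*y
s(g) = 3*g (s(g) = 2*g + g = 3*g)
n = -891/5 (n = ((3*(-11))*27)/5 = (-33*27)/5 = (⅕)*(-891) = -891/5 ≈ -178.20)
j(-84, h(13, q)) - n = (-4 + 2*7) - 1*(-891/5) = (-4 + 14) + 891/5 = 10 + 891/5 = 941/5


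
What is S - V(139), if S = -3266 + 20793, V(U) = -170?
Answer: 17697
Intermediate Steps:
S = 17527
S - V(139) = 17527 - 1*(-170) = 17527 + 170 = 17697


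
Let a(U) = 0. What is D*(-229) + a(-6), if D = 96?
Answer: -21984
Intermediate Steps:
D*(-229) + a(-6) = 96*(-229) + 0 = -21984 + 0 = -21984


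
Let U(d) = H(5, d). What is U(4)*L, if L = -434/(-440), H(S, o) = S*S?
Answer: 1085/44 ≈ 24.659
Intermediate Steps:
H(S, o) = S²
U(d) = 25 (U(d) = 5² = 25)
L = 217/220 (L = -434*(-1/440) = 217/220 ≈ 0.98636)
U(4)*L = 25*(217/220) = 1085/44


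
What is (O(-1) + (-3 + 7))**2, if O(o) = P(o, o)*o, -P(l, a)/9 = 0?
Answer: 16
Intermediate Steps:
P(l, a) = 0 (P(l, a) = -9*0 = 0)
O(o) = 0 (O(o) = 0*o = 0)
(O(-1) + (-3 + 7))**2 = (0 + (-3 + 7))**2 = (0 + 4)**2 = 4**2 = 16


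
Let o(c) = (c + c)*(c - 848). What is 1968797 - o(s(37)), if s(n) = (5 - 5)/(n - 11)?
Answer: 1968797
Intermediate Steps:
s(n) = 0 (s(n) = 0/(-11 + n) = 0)
o(c) = 2*c*(-848 + c) (o(c) = (2*c)*(-848 + c) = 2*c*(-848 + c))
1968797 - o(s(37)) = 1968797 - 2*0*(-848 + 0) = 1968797 - 2*0*(-848) = 1968797 - 1*0 = 1968797 + 0 = 1968797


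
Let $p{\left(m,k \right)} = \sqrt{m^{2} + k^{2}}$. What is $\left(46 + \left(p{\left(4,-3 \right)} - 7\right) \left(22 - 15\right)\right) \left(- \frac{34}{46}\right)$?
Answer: $- \frac{544}{23} \approx -23.652$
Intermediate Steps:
$p{\left(m,k \right)} = \sqrt{k^{2} + m^{2}}$
$\left(46 + \left(p{\left(4,-3 \right)} - 7\right) \left(22 - 15\right)\right) \left(- \frac{34}{46}\right) = \left(46 + \left(\sqrt{\left(-3\right)^{2} + 4^{2}} - 7\right) \left(22 - 15\right)\right) \left(- \frac{34}{46}\right) = \left(46 + \left(\sqrt{9 + 16} - 7\right) 7\right) \left(\left(-34\right) \frac{1}{46}\right) = \left(46 + \left(\sqrt{25} - 7\right) 7\right) \left(- \frac{17}{23}\right) = \left(46 + \left(5 - 7\right) 7\right) \left(- \frac{17}{23}\right) = \left(46 - 14\right) \left(- \frac{17}{23}\right) = 32 \left(- \frac{17}{23}\right) = - \frac{544}{23}$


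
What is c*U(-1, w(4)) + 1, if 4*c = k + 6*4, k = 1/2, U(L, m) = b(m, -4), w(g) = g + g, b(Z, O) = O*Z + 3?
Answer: -1413/8 ≈ -176.63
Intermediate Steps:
b(Z, O) = 3 + O*Z
w(g) = 2*g
U(L, m) = 3 - 4*m
k = ½ ≈ 0.50000
c = 49/8 (c = (½ + 6*4)/4 = (½ + 24)/4 = (¼)*(49/2) = 49/8 ≈ 6.1250)
c*U(-1, w(4)) + 1 = 49*(3 - 8*4)/8 + 1 = 49*(3 - 4*8)/8 + 1 = 49*(3 - 32)/8 + 1 = (49/8)*(-29) + 1 = -1421/8 + 1 = -1413/8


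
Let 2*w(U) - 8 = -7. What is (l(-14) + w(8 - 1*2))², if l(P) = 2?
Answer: 25/4 ≈ 6.2500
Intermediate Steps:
w(U) = ½ (w(U) = 4 + (½)*(-7) = 4 - 7/2 = ½)
(l(-14) + w(8 - 1*2))² = (2 + ½)² = (5/2)² = 25/4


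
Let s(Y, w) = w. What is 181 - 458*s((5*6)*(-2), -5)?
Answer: 2471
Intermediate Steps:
181 - 458*s((5*6)*(-2), -5) = 181 - 458*(-5) = 181 + 2290 = 2471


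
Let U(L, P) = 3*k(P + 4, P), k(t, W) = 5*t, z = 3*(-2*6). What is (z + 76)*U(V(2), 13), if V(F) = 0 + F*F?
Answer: 10200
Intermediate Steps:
z = -36 (z = 3*(-12) = -36)
V(F) = F² (V(F) = 0 + F² = F²)
U(L, P) = 60 + 15*P (U(L, P) = 3*(5*(P + 4)) = 3*(5*(4 + P)) = 3*(20 + 5*P) = 60 + 15*P)
(z + 76)*U(V(2), 13) = (-36 + 76)*(60 + 15*13) = 40*(60 + 195) = 40*255 = 10200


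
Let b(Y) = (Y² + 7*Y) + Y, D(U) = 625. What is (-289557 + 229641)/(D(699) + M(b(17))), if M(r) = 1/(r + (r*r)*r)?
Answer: -4599514651800/47978781251 ≈ -95.866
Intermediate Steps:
b(Y) = Y² + 8*Y
M(r) = 1/(r + r³) (M(r) = 1/(r + r²*r) = 1/(r + r³))
(-289557 + 229641)/(D(699) + M(b(17))) = (-289557 + 229641)/(625 + 1/(17*(8 + 17) + (17*(8 + 17))³)) = -59916/(625 + 1/(17*25 + (17*25)³)) = -59916/(625 + 1/(425 + 425³)) = -59916/(625 + 1/(425 + 76765625)) = -59916/(625 + 1/76766050) = -59916/47978781251/76766050 = -59916*76766050/47978781251 = -4599514651800/47978781251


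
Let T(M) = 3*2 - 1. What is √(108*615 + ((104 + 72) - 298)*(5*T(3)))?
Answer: √63370 ≈ 251.73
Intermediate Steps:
T(M) = 5 (T(M) = 6 - 1 = 5)
√(108*615 + ((104 + 72) - 298)*(5*T(3))) = √(108*615 + ((104 + 72) - 298)*(5*5)) = √(66420 + (176 - 298)*25) = √(66420 - 122*25) = √(66420 - 3050) = √63370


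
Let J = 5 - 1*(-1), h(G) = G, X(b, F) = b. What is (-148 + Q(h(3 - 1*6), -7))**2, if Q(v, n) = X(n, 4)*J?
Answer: 36100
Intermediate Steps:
J = 6 (J = 5 + 1 = 6)
Q(v, n) = 6*n (Q(v, n) = n*6 = 6*n)
(-148 + Q(h(3 - 1*6), -7))**2 = (-148 + 6*(-7))**2 = (-148 - 42)**2 = (-190)**2 = 36100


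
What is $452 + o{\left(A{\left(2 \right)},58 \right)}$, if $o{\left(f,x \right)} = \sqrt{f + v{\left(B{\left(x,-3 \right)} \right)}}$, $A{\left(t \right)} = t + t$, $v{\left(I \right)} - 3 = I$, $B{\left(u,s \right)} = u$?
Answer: $452 + \sqrt{65} \approx 460.06$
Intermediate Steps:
$v{\left(I \right)} = 3 + I$
$A{\left(t \right)} = 2 t$
$o{\left(f,x \right)} = \sqrt{3 + f + x}$ ($o{\left(f,x \right)} = \sqrt{f + \left(3 + x\right)} = \sqrt{3 + f + x}$)
$452 + o{\left(A{\left(2 \right)},58 \right)} = 452 + \sqrt{3 + 2 \cdot 2 + 58} = 452 + \sqrt{3 + 4 + 58} = 452 + \sqrt{65}$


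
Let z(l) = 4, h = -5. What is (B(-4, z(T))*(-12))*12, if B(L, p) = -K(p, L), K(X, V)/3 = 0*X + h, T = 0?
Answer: -2160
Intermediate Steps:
K(X, V) = -15 (K(X, V) = 3*(0*X - 5) = 3*(0 - 5) = 3*(-5) = -15)
B(L, p) = 15 (B(L, p) = -1*(-15) = 15)
(B(-4, z(T))*(-12))*12 = (15*(-12))*12 = -180*12 = -2160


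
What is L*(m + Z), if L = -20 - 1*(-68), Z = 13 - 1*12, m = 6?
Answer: 336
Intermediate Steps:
Z = 1 (Z = 13 - 12 = 1)
L = 48 (L = -20 + 68 = 48)
L*(m + Z) = 48*(6 + 1) = 48*7 = 336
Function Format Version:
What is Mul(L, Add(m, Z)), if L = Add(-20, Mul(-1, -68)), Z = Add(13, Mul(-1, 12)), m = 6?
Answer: 336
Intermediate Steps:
Z = 1 (Z = Add(13, -12) = 1)
L = 48 (L = Add(-20, 68) = 48)
Mul(L, Add(m, Z)) = Mul(48, Add(6, 1)) = Mul(48, 7) = 336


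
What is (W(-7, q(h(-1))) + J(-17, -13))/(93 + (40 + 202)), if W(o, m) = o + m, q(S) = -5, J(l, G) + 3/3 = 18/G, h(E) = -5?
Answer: -187/4355 ≈ -0.042939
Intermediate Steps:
J(l, G) = -1 + 18/G
W(o, m) = m + o
(W(-7, q(h(-1))) + J(-17, -13))/(93 + (40 + 202)) = ((-5 - 7) + (18 - 1*(-13))/(-13))/(93 + (40 + 202)) = (-12 - (18 + 13)/13)/(93 + 242) = (-12 - 1/13*31)/335 = (-12 - 31/13)*(1/335) = -187/13*1/335 = -187/4355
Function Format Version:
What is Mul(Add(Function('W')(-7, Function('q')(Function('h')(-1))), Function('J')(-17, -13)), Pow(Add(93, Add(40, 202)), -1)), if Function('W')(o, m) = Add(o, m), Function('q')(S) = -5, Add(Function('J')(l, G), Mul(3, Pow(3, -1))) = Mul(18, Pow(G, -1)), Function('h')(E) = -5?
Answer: Rational(-187, 4355) ≈ -0.042939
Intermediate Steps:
Function('J')(l, G) = Add(-1, Mul(18, Pow(G, -1)))
Function('W')(o, m) = Add(m, o)
Mul(Add(Function('W')(-7, Function('q')(Function('h')(-1))), Function('J')(-17, -13)), Pow(Add(93, Add(40, 202)), -1)) = Mul(Add(Add(-5, -7), Mul(Pow(-13, -1), Add(18, Mul(-1, -13)))), Pow(Add(93, Add(40, 202)), -1)) = Mul(Add(-12, Mul(Rational(-1, 13), Add(18, 13))), Pow(Add(93, 242), -1)) = Mul(Add(-12, Mul(Rational(-1, 13), 31)), Pow(335, -1)) = Mul(Add(-12, Rational(-31, 13)), Rational(1, 335)) = Mul(Rational(-187, 13), Rational(1, 335)) = Rational(-187, 4355)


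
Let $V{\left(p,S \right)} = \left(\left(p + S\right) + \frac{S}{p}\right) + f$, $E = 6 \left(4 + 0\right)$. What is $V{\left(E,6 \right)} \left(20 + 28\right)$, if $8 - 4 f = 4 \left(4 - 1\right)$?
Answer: $1404$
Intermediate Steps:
$E = 24$ ($E = 6 \cdot 4 = 24$)
$f = -1$ ($f = 2 - \frac{4 \left(4 - 1\right)}{4} = 2 - \frac{4 \cdot 3}{4} = 2 - 3 = -1$)
$V{\left(p,S \right)} = -1 + S + p + \frac{S}{p}$ ($V{\left(p,S \right)} = \left(\left(p + S\right) + \frac{S}{p}\right) - 1 = \left(\left(S + p\right) + \frac{S}{p}\right) - 1 = \left(S + p + \frac{S}{p}\right) - 1 = -1 + S + p + \frac{S}{p}$)
$V{\left(E,6 \right)} \left(20 + 28\right) = \left(-1 + 6 + 24 + \frac{6}{24}\right) \left(20 + 28\right) = \left(-1 + 6 + 24 + 6 \cdot \frac{1}{24}\right) 48 = \left(-1 + 6 + 24 + \frac{1}{4}\right) 48 = \frac{117}{4} \cdot 48 = 1404$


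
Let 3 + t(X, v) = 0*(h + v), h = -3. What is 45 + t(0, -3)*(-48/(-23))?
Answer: 891/23 ≈ 38.739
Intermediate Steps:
t(X, v) = -3 (t(X, v) = -3 + 0*(-3 + v) = -3 + 0 = -3)
45 + t(0, -3)*(-48/(-23)) = 45 - (-144)/(-23) = 45 - (-144)*(-1)/23 = 45 - 3*48/23 = 45 - 144/23 = 891/23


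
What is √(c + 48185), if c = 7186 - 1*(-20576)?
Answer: √75947 ≈ 275.58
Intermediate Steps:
c = 27762 (c = 7186 + 20576 = 27762)
√(c + 48185) = √(27762 + 48185) = √75947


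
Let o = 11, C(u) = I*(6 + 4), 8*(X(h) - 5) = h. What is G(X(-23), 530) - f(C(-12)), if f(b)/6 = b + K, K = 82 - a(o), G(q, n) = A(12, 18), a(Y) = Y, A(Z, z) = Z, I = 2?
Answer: -534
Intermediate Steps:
X(h) = 5 + h/8
C(u) = 20 (C(u) = 2*(6 + 4) = 2*10 = 20)
G(q, n) = 12
K = 71 (K = 82 - 1*11 = 82 - 11 = 71)
f(b) = 426 + 6*b (f(b) = 6*(b + 71) = 6*(71 + b) = 426 + 6*b)
G(X(-23), 530) - f(C(-12)) = 12 - (426 + 6*20) = 12 - (426 + 120) = 12 - 1*546 = 12 - 546 = -534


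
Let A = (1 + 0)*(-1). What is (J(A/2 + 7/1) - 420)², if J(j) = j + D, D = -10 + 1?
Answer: 714025/4 ≈ 1.7851e+5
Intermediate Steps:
A = -1 (A = 1*(-1) = -1)
D = -9
J(j) = -9 + j (J(j) = j - 9 = -9 + j)
(J(A/2 + 7/1) - 420)² = ((-9 + (-1/2 + 7/1)) - 420)² = ((-9 + (-1*½ + 7*1)) - 420)² = ((-9 + (-½ + 7)) - 420)² = ((-9 + 13/2) - 420)² = (-5/2 - 420)² = (-845/2)² = 714025/4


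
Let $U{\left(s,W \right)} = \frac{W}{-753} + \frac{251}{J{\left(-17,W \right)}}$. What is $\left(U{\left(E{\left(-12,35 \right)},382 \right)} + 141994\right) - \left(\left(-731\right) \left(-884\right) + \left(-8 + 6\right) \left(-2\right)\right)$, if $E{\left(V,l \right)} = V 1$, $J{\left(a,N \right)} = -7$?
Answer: $- \frac{2657903671}{5271} \approx -5.0425 \cdot 10^{5}$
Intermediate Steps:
$E{\left(V,l \right)} = V$
$U{\left(s,W \right)} = - \frac{251}{7} - \frac{W}{753}$ ($U{\left(s,W \right)} = \frac{W}{-753} + \frac{251}{-7} = W \left(- \frac{1}{753}\right) + 251 \left(- \frac{1}{7}\right) = - \frac{W}{753} - \frac{251}{7} = - \frac{251}{7} - \frac{W}{753}$)
$\left(U{\left(E{\left(-12,35 \right)},382 \right)} + 141994\right) - \left(\left(-731\right) \left(-884\right) + \left(-8 + 6\right) \left(-2\right)\right) = \left(\left(- \frac{251}{7} - \frac{382}{753}\right) + 141994\right) - \left(\left(-731\right) \left(-884\right) + \left(-8 + 6\right) \left(-2\right)\right) = \left(\left(- \frac{251}{7} - \frac{382}{753}\right) + 141994\right) - \left(646204 - -4\right) = \left(- \frac{191677}{5271} + 141994\right) - \left(646204 + 4\right) = \frac{748258697}{5271} - 646208 = - \frac{2657903671}{5271}$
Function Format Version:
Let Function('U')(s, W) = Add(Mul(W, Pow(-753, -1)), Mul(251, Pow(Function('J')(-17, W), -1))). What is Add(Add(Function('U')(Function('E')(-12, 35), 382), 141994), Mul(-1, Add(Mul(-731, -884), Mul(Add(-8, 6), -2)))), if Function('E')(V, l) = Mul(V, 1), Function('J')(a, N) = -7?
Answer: Rational(-2657903671, 5271) ≈ -5.0425e+5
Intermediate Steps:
Function('E')(V, l) = V
Function('U')(s, W) = Add(Rational(-251, 7), Mul(Rational(-1, 753), W)) (Function('U')(s, W) = Add(Mul(W, Pow(-753, -1)), Mul(251, Pow(-7, -1))) = Add(Mul(W, Rational(-1, 753)), Mul(251, Rational(-1, 7))) = Add(Mul(Rational(-1, 753), W), Rational(-251, 7)) = Add(Rational(-251, 7), Mul(Rational(-1, 753), W)))
Add(Add(Function('U')(Function('E')(-12, 35), 382), 141994), Mul(-1, Add(Mul(-731, -884), Mul(Add(-8, 6), -2)))) = Add(Add(Add(Rational(-251, 7), Mul(Rational(-1, 753), 382)), 141994), Mul(-1, Add(Mul(-731, -884), Mul(Add(-8, 6), -2)))) = Add(Add(Add(Rational(-251, 7), Rational(-382, 753)), 141994), Mul(-1, Add(646204, Mul(-2, -2)))) = Add(Add(Rational(-191677, 5271), 141994), Mul(-1, Add(646204, 4))) = Add(Rational(748258697, 5271), Mul(-1, 646208)) = Add(Rational(748258697, 5271), -646208) = Rational(-2657903671, 5271)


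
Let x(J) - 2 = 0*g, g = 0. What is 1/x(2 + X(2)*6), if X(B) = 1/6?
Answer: ½ ≈ 0.50000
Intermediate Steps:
X(B) = ⅙
x(J) = 2 (x(J) = 2 + 0*0 = 2 + 0 = 2)
1/x(2 + X(2)*6) = 1/2 = ½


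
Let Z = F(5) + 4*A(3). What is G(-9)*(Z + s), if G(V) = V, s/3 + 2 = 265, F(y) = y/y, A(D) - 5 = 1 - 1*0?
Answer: -7326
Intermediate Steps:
A(D) = 6 (A(D) = 5 + (1 - 1*0) = 5 + (1 + 0) = 5 + 1 = 6)
F(y) = 1
s = 789 (s = -6 + 3*265 = -6 + 795 = 789)
Z = 25 (Z = 1 + 4*6 = 1 + 24 = 25)
G(-9)*(Z + s) = -9*(25 + 789) = -9*814 = -7326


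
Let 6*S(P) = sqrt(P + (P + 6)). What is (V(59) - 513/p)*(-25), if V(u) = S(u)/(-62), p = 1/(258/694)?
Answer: 1654425/347 + 25*sqrt(31)/186 ≈ 4768.5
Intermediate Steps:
p = 347/129 (p = 1/(258*(1/694)) = 1/(129/347) = 347/129 ≈ 2.6899)
S(P) = sqrt(6 + 2*P)/6 (S(P) = sqrt(P + (P + 6))/6 = sqrt(P + (6 + P))/6 = sqrt(6 + 2*P)/6)
V(u) = -sqrt(6 + 2*u)/372 (V(u) = (sqrt(6 + 2*u)/6)/(-62) = (sqrt(6 + 2*u)/6)*(-1/62) = -sqrt(6 + 2*u)/372)
(V(59) - 513/p)*(-25) = (-sqrt(6 + 2*59)/372 - 513/347/129)*(-25) = (-sqrt(6 + 118)/372 - 513*129/347)*(-25) = (-sqrt(31)/186 - 66177/347)*(-25) = (-66177/347 - sqrt(31)/186)*(-25) = 1654425/347 + 25*sqrt(31)/186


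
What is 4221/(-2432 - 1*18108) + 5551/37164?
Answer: -5356463/95418570 ≈ -0.056136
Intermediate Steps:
4221/(-2432 - 1*18108) + 5551/37164 = 4221/(-2432 - 18108) + 5551*(1/37164) = 4221/(-20540) + 5551/37164 = 4221*(-1/20540) + 5551/37164 = -4221/20540 + 5551/37164 = -5356463/95418570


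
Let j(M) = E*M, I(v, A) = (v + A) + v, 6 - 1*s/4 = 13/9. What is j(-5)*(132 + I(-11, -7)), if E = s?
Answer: -84460/9 ≈ -9384.4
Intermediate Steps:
s = 164/9 (s = 24 - 52/9 = 164/9 ≈ 18.222)
E = 164/9 ≈ 18.222
I(v, A) = A + 2*v (I(v, A) = (A + v) + v = A + 2*v)
j(M) = 164*M/9
j(-5)*(132 + I(-11, -7)) = ((164/9)*(-5))*(132 + (-7 + 2*(-11))) = -820*(132 + (-7 - 22))/9 = -820*(132 - 29)/9 = -820/9*103 = -84460/9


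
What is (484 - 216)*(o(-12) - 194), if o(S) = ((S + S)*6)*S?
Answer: 411112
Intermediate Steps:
o(S) = 12*S**2 (o(S) = ((2*S)*6)*S = (12*S)*S = 12*S**2)
(484 - 216)*(o(-12) - 194) = (484 - 216)*(12*(-12)**2 - 194) = 268*(12*144 - 194) = 268*(1728 - 194) = 268*1534 = 411112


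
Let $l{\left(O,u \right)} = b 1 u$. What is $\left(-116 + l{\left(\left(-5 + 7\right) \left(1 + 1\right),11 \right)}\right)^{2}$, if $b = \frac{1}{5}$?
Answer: $\frac{323761}{25} \approx 12950.0$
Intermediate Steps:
$b = \frac{1}{5} \approx 0.2$
$l{\left(O,u \right)} = \frac{u}{5}$ ($l{\left(O,u \right)} = \frac{1}{5} \cdot 1 u = \frac{u}{5}$)
$\left(-116 + l{\left(\left(-5 + 7\right) \left(1 + 1\right),11 \right)}\right)^{2} = \left(-116 + \frac{1}{5} \cdot 11\right)^{2} = \left(-116 + \frac{11}{5}\right)^{2} = \left(- \frac{569}{5}\right)^{2} = \frac{323761}{25}$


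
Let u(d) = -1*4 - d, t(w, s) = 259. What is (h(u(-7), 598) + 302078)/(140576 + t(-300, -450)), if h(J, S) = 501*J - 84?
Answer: 303497/140835 ≈ 2.1550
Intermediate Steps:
u(d) = -4 - d
h(J, S) = -84 + 501*J
(h(u(-7), 598) + 302078)/(140576 + t(-300, -450)) = ((-84 + 501*(-4 - 1*(-7))) + 302078)/(140576 + 259) = ((-84 + 501*(-4 + 7)) + 302078)/140835 = ((-84 + 501*3) + 302078)*(1/140835) = ((-84 + 1503) + 302078)*(1/140835) = (1419 + 302078)*(1/140835) = 303497*(1/140835) = 303497/140835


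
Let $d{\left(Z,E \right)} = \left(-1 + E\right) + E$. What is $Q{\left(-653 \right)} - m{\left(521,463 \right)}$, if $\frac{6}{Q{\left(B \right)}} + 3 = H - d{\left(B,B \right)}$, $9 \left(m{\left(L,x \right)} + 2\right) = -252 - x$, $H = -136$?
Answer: $\frac{428099}{5256} \approx 81.45$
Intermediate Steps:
$m{\left(L,x \right)} = -30 - \frac{x}{9}$ ($m{\left(L,x \right)} = -2 + \frac{-252 - x}{9} = -2 - \left(28 + \frac{x}{9}\right) = -30 - \frac{x}{9}$)
$d{\left(Z,E \right)} = -1 + 2 E$
$Q{\left(B \right)} = \frac{6}{-138 - 2 B}$ ($Q{\left(B \right)} = \frac{6}{-3 - \left(135 + 2 B\right)} = \frac{6}{-138 - 2 B}$)
$Q{\left(-653 \right)} - m{\left(521,463 \right)} = - \frac{3}{69 - 653} - \left(-30 - \frac{463}{9}\right) = - \frac{3}{-584} - \left(-30 - \frac{463}{9}\right) = \left(-3\right) \left(- \frac{1}{584}\right) - - \frac{733}{9} = \frac{3}{584} + \frac{733}{9} = \frac{428099}{5256}$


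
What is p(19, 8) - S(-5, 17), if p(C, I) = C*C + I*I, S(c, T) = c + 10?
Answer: 420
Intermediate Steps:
S(c, T) = 10 + c
p(C, I) = C² + I²
p(19, 8) - S(-5, 17) = (19² + 8²) - (10 - 5) = (361 + 64) - 1*5 = 425 - 5 = 420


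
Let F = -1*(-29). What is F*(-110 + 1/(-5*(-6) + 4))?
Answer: -108431/34 ≈ -3189.1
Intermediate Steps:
F = 29
F*(-110 + 1/(-5*(-6) + 4)) = 29*(-110 + 1/(-5*(-6) + 4)) = 29*(-110 + 1/(30 + 4)) = 29*(-110 + 1/34) = 29*(-3739/34) = -108431/34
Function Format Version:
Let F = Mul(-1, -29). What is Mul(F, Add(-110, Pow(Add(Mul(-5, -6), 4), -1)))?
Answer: Rational(-108431, 34) ≈ -3189.1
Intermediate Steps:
F = 29
Mul(F, Add(-110, Pow(Add(Mul(-5, -6), 4), -1))) = Mul(29, Add(-110, Pow(Add(Mul(-5, -6), 4), -1))) = Mul(29, Add(-110, Pow(Add(30, 4), -1))) = Mul(29, Add(-110, Pow(34, -1))) = Mul(29, Add(-110, Rational(1, 34))) = Mul(29, Rational(-3739, 34)) = Rational(-108431, 34)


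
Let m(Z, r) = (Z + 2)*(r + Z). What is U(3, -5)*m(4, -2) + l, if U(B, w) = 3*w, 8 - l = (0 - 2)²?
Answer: -176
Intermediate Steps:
l = 4 (l = 8 - (0 - 2)² = 8 - 1*(-2)² = 8 - 1*4 = 8 - 4 = 4)
m(Z, r) = (2 + Z)*(Z + r)
U(3, -5)*m(4, -2) + l = (3*(-5))*(4² + 2*4 + 2*(-2) + 4*(-2)) + 4 = -15*(16 + 8 - 4 - 8) + 4 = -15*12 + 4 = -180 + 4 = -176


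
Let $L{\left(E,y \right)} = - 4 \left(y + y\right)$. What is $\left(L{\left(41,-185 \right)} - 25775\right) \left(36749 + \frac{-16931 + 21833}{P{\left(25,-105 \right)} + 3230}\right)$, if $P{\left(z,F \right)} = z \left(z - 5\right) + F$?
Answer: $- \frac{647316111193}{725} \approx -8.9285 \cdot 10^{8}$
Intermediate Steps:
$L{\left(E,y \right)} = - 8 y$ ($L{\left(E,y \right)} = - 4 \cdot 2 y = - 8 y$)
$P{\left(z,F \right)} = F + z \left(-5 + z\right)$ ($P{\left(z,F \right)} = z \left(-5 + z\right) + F = F + z \left(-5 + z\right)$)
$\left(L{\left(41,-185 \right)} - 25775\right) \left(36749 + \frac{-16931 + 21833}{P{\left(25,-105 \right)} + 3230}\right) = \left(\left(-8\right) \left(-185\right) - 25775\right) \left(36749 + \frac{-16931 + 21833}{\left(-105 + 25^{2} - 125\right) + 3230}\right) = \left(1480 - 25775\right) \left(36749 + \frac{4902}{\left(-105 + 625 - 125\right) + 3230}\right) = - 24295 \left(36749 + \frac{4902}{395 + 3230}\right) = - 24295 \left(36749 + \frac{4902}{3625}\right) = \left(-24295\right) \frac{133220027}{3625} = - \frac{647316111193}{725}$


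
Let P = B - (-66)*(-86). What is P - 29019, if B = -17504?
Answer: -52199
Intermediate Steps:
P = -23180 (P = -17504 - (-66)*(-86) = -17504 - 1*5676 = -17504 - 5676 = -23180)
P - 29019 = -23180 - 29019 = -52199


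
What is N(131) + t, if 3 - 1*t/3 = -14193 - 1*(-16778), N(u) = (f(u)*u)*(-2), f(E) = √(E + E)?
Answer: -7746 - 262*√262 ≈ -11987.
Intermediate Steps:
f(E) = √2*√E (f(E) = √(2*E) = √2*√E)
N(u) = -2*√2*u^(3/2) (N(u) = ((√2*√u)*u)*(-2) = (√2*u^(3/2))*(-2) = -2*√2*u^(3/2))
t = -7746 (t = 9 - 3*(-14193 - 1*(-16778)) = 9 - 3*(-14193 + 16778) = 9 - 3*2585 = 9 - 7755 = -7746)
N(131) + t = -2*√2*131^(3/2) - 7746 = -2*√2*131*√131 - 7746 = -262*√262 - 7746 = -7746 - 262*√262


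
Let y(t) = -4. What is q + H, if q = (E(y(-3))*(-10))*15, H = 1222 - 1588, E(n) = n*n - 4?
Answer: -2166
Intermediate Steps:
E(n) = -4 + n**2 (E(n) = n**2 - 4 = -4 + n**2)
H = -366
q = -1800 (q = ((-4 + (-4)**2)*(-10))*15 = ((-4 + 16)*(-10))*15 = (12*(-10))*15 = -120*15 = -1800)
q + H = -1800 - 366 = -2166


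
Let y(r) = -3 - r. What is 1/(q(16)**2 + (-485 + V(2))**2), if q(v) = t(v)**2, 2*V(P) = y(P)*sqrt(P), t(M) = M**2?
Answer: 17180810134/73795059215092229489 - 9700*sqrt(2)/73795059215092229489 ≈ 2.3282e-10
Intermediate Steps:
V(P) = sqrt(P)*(-3 - P)/2 (V(P) = ((-3 - P)*sqrt(P))/2 = (sqrt(P)*(-3 - P))/2 = sqrt(P)*(-3 - P)/2)
q(v) = v**4 (q(v) = (v**2)**2 = v**4)
1/(q(16)**2 + (-485 + V(2))**2) = 1/((16**4)**2 + (-485 + sqrt(2)*(-3 - 1*2)/2)**2) = 1/(65536**2 + (-485 + sqrt(2)*(-3 - 2)/2)**2) = 1/(4294967296 + (-485 + (1/2)*sqrt(2)*(-5))**2) = 1/(4294967296 + (-485 - 5*sqrt(2)/2)**2)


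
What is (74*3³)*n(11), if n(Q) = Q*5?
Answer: 109890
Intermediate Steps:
n(Q) = 5*Q
(74*3³)*n(11) = (74*3³)*(5*11) = (74*27)*55 = 1998*55 = 109890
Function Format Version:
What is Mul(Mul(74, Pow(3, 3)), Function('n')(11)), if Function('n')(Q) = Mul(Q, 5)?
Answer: 109890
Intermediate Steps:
Function('n')(Q) = Mul(5, Q)
Mul(Mul(74, Pow(3, 3)), Function('n')(11)) = Mul(Mul(74, Pow(3, 3)), Mul(5, 11)) = Mul(Mul(74, 27), 55) = Mul(1998, 55) = 109890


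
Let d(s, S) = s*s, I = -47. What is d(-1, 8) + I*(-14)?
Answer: 659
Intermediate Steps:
d(s, S) = s**2
d(-1, 8) + I*(-14) = (-1)**2 - 47*(-14) = 1 + 658 = 659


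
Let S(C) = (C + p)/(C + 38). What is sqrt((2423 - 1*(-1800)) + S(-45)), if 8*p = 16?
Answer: 2*sqrt(51807)/7 ≈ 65.032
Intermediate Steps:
p = 2 (p = (1/8)*16 = 2)
S(C) = (2 + C)/(38 + C) (S(C) = (C + 2)/(C + 38) = (2 + C)/(38 + C))
sqrt((2423 - 1*(-1800)) + S(-45)) = sqrt((2423 - 1*(-1800)) + (2 - 45)/(38 - 45)) = sqrt((2423 + 1800) - 43/(-7)) = sqrt(4223 - 1/7*(-43)) = sqrt(4223 + 43/7) = sqrt(29604/7) = 2*sqrt(51807)/7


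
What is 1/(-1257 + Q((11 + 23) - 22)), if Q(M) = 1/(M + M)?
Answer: -24/30167 ≈ -0.00079557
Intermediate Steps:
Q(M) = 1/(2*M)
1/(-1257 + Q((11 + 23) - 22)) = 1/(-1257 + 1/(2*((11 + 23) - 22))) = 1/(-1257 + 1/(2*(34 - 22))) = 1/(-1257 + (½)/12) = 1/(-1257 + (½)*(1/12)) = 1/(-1257 + 1/24) = 1/(-30167/24) = -24/30167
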